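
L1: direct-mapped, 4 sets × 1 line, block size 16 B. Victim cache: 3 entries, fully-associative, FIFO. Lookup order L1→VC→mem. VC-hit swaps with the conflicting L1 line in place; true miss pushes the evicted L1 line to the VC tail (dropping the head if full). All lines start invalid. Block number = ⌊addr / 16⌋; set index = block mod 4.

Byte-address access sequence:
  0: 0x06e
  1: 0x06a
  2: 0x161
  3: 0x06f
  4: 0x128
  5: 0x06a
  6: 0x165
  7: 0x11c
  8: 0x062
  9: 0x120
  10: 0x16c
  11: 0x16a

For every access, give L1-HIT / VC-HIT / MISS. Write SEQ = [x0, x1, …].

SEQ = [MISS, L1-HIT, MISS, VC-HIT, MISS, VC-HIT, VC-HIT, MISS, VC-HIT, VC-HIT, VC-HIT, L1-HIT]

#0 0x6e→b6/s2 MISS; vc=[]
#1 0x6a→b6/s2 L1-HIT; vc=[]
#2 0x161→b22/s2 MISS; vc=[6]
#3 0x6f→b6/s2 VC-HIT; vc=[22]
#4 0x128→b18/s2 MISS; vc=[22,6]
#5 0x6a→b6/s2 VC-HIT; vc=[22,18]
#6 0x165→b22/s2 VC-HIT; vc=[6,18]
#7 0x11c→b17/s1 MISS; vc=[6,18]
#8 0x62→b6/s2 VC-HIT; vc=[22,18]
#9 0x120→b18/s2 VC-HIT; vc=[22,6]
#10 0x16c→b22/s2 VC-HIT; vc=[18,6]
#11 0x16a→b22/s2 L1-HIT; vc=[18,6]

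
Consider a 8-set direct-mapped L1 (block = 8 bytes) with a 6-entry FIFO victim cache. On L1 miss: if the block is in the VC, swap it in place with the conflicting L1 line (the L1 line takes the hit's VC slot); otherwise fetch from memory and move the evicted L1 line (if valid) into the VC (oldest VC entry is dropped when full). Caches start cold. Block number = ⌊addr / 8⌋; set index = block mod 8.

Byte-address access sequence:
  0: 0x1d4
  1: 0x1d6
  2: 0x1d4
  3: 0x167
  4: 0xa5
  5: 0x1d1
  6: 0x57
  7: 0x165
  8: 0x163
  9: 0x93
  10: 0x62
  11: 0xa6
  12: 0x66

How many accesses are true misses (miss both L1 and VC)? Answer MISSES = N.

#0 0x1d4→b58/s2 MISS; vc=[]
#1 0x1d6→b58/s2 L1-HIT; vc=[]
#2 0x1d4→b58/s2 L1-HIT; vc=[]
#3 0x167→b44/s4 MISS; vc=[]
#4 0xa5→b20/s4 MISS; vc=[44]
#5 0x1d1→b58/s2 L1-HIT; vc=[44]
#6 0x57→b10/s2 MISS; vc=[44,58]
#7 0x165→b44/s4 VC-HIT; vc=[20,58]
#8 0x163→b44/s4 L1-HIT; vc=[20,58]
#9 0x93→b18/s2 MISS; vc=[20,58,10]
#10 0x62→b12/s4 MISS; vc=[20,58,10,44]
#11 0xa6→b20/s4 VC-HIT; vc=[12,58,10,44]
#12 0x66→b12/s4 VC-HIT; vc=[20,58,10,44]

MISSES = 6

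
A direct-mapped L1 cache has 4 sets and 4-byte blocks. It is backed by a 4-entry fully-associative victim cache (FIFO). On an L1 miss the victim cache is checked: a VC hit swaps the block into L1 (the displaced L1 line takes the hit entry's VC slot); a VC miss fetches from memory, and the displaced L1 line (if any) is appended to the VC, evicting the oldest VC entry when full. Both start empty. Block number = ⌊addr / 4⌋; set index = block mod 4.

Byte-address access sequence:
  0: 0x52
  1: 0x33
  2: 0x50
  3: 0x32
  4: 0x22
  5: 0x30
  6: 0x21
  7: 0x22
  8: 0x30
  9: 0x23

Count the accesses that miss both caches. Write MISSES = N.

  [0] addr=0x52 blk=20 s=0: MISS | VC []
  [1] addr=0x33 blk=12 s=0: MISS | VC [20]
  [2] addr=0x50 blk=20 s=0: VC-HIT | VC [12]
  [3] addr=0x32 blk=12 s=0: VC-HIT | VC [20]
  [4] addr=0x22 blk=8 s=0: MISS | VC [20, 12]
  [5] addr=0x30 blk=12 s=0: VC-HIT | VC [20, 8]
  [6] addr=0x21 blk=8 s=0: VC-HIT | VC [20, 12]
  [7] addr=0x22 blk=8 s=0: L1-HIT | VC [20, 12]
  [8] addr=0x30 blk=12 s=0: VC-HIT | VC [20, 8]
  [9] addr=0x23 blk=8 s=0: VC-HIT | VC [20, 12]

MISSES = 3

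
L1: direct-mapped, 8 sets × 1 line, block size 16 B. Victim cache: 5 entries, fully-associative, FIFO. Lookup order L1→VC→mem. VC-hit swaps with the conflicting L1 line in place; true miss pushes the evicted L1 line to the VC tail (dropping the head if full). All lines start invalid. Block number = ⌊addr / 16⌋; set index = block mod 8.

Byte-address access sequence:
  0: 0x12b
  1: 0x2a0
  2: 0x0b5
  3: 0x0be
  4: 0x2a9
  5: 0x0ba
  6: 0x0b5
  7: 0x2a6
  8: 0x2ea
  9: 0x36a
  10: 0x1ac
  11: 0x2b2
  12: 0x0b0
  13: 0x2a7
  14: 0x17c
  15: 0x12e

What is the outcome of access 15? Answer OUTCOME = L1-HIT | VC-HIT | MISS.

OUTCOME = VC-HIT

0: 0x12b (blk 18, set 2) → MISS  vc=[]
1: 0x2a0 (blk 42, set 2) → MISS  vc=[18]
2: 0xb5 (blk 11, set 3) → MISS  vc=[18]
3: 0xbe (blk 11, set 3) → L1-HIT  vc=[18]
4: 0x2a9 (blk 42, set 2) → L1-HIT  vc=[18]
5: 0xba (blk 11, set 3) → L1-HIT  vc=[18]
6: 0xb5 (blk 11, set 3) → L1-HIT  vc=[18]
7: 0x2a6 (blk 42, set 2) → L1-HIT  vc=[18]
8: 0x2ea (blk 46, set 6) → MISS  vc=[18]
9: 0x36a (blk 54, set 6) → MISS  vc=[18, 46]
10: 0x1ac (blk 26, set 2) → MISS  vc=[18, 46, 42]
11: 0x2b2 (blk 43, set 3) → MISS  vc=[18, 46, 42, 11]
12: 0xb0 (blk 11, set 3) → VC-HIT  vc=[18, 46, 42, 43]
13: 0x2a7 (blk 42, set 2) → VC-HIT  vc=[18, 46, 26, 43]
14: 0x17c (blk 23, set 7) → MISS  vc=[18, 46, 26, 43]
15: 0x12e (blk 18, set 2) → VC-HIT  vc=[42, 46, 26, 43]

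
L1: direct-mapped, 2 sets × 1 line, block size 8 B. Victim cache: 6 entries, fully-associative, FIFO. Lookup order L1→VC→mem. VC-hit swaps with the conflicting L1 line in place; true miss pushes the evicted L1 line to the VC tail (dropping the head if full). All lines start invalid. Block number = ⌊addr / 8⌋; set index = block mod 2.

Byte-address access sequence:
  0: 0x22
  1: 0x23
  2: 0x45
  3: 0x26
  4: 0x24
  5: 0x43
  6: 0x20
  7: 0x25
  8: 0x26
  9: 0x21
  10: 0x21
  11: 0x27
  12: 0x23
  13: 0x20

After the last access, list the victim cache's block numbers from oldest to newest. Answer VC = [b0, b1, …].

#0 0x22→b4/s0 MISS; vc=[]
#1 0x23→b4/s0 L1-HIT; vc=[]
#2 0x45→b8/s0 MISS; vc=[4]
#3 0x26→b4/s0 VC-HIT; vc=[8]
#4 0x24→b4/s0 L1-HIT; vc=[8]
#5 0x43→b8/s0 VC-HIT; vc=[4]
#6 0x20→b4/s0 VC-HIT; vc=[8]
#7 0x25→b4/s0 L1-HIT; vc=[8]
#8 0x26→b4/s0 L1-HIT; vc=[8]
#9 0x21→b4/s0 L1-HIT; vc=[8]
#10 0x21→b4/s0 L1-HIT; vc=[8]
#11 0x27→b4/s0 L1-HIT; vc=[8]
#12 0x23→b4/s0 L1-HIT; vc=[8]
#13 0x20→b4/s0 L1-HIT; vc=[8]

VC = [8]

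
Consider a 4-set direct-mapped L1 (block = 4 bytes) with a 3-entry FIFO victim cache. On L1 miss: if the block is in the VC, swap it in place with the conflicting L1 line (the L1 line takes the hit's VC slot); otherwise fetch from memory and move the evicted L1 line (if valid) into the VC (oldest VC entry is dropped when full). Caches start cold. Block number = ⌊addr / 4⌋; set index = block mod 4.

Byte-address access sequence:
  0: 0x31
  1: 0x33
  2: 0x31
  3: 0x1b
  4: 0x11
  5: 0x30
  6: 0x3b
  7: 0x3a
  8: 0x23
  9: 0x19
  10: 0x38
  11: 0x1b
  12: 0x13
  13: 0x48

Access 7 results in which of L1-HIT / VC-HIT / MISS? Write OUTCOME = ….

  [0] addr=0x31 blk=12 s=0: MISS | VC []
  [1] addr=0x33 blk=12 s=0: L1-HIT | VC []
  [2] addr=0x31 blk=12 s=0: L1-HIT | VC []
  [3] addr=0x1b blk=6 s=2: MISS | VC []
  [4] addr=0x11 blk=4 s=0: MISS | VC [12]
  [5] addr=0x30 blk=12 s=0: VC-HIT | VC [4]
  [6] addr=0x3b blk=14 s=2: MISS | VC [4, 6]
  [7] addr=0x3a blk=14 s=2: L1-HIT | VC [4, 6]
  [8] addr=0x23 blk=8 s=0: MISS | VC [4, 6, 12]
  [9] addr=0x19 blk=6 s=2: VC-HIT | VC [4, 14, 12]
  [10] addr=0x38 blk=14 s=2: VC-HIT | VC [4, 6, 12]
  [11] addr=0x1b blk=6 s=2: VC-HIT | VC [4, 14, 12]
  [12] addr=0x13 blk=4 s=0: VC-HIT | VC [8, 14, 12]
  [13] addr=0x48 blk=18 s=2: MISS | VC [14, 12, 6]

OUTCOME = L1-HIT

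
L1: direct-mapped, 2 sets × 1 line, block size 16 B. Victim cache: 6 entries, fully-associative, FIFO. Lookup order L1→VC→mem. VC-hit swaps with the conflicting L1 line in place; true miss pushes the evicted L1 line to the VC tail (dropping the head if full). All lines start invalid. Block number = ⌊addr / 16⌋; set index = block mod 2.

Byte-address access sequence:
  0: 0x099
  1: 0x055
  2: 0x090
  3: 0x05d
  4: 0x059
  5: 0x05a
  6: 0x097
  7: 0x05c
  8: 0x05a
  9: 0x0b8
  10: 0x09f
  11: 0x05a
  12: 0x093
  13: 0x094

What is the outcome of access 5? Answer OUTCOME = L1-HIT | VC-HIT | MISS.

OUTCOME = L1-HIT

0: 0x99 (blk 9, set 1) → MISS  vc=[]
1: 0x55 (blk 5, set 1) → MISS  vc=[9]
2: 0x90 (blk 9, set 1) → VC-HIT  vc=[5]
3: 0x5d (blk 5, set 1) → VC-HIT  vc=[9]
4: 0x59 (blk 5, set 1) → L1-HIT  vc=[9]
5: 0x5a (blk 5, set 1) → L1-HIT  vc=[9]
6: 0x97 (blk 9, set 1) → VC-HIT  vc=[5]
7: 0x5c (blk 5, set 1) → VC-HIT  vc=[9]
8: 0x5a (blk 5, set 1) → L1-HIT  vc=[9]
9: 0xb8 (blk 11, set 1) → MISS  vc=[9, 5]
10: 0x9f (blk 9, set 1) → VC-HIT  vc=[11, 5]
11: 0x5a (blk 5, set 1) → VC-HIT  vc=[11, 9]
12: 0x93 (blk 9, set 1) → VC-HIT  vc=[11, 5]
13: 0x94 (blk 9, set 1) → L1-HIT  vc=[11, 5]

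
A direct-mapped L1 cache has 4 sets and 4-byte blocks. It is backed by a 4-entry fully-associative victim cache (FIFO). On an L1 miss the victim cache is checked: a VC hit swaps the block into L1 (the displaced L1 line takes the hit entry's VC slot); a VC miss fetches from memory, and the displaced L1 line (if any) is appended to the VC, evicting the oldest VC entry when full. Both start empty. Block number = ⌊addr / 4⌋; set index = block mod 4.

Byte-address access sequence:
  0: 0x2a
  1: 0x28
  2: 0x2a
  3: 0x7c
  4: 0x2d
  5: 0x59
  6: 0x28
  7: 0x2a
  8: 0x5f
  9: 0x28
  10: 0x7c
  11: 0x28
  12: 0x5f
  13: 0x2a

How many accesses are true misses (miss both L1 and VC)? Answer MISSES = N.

0: 0x2a (blk 10, set 2) → MISS  vc=[]
1: 0x28 (blk 10, set 2) → L1-HIT  vc=[]
2: 0x2a (blk 10, set 2) → L1-HIT  vc=[]
3: 0x7c (blk 31, set 3) → MISS  vc=[]
4: 0x2d (blk 11, set 3) → MISS  vc=[31]
5: 0x59 (blk 22, set 2) → MISS  vc=[31, 10]
6: 0x28 (blk 10, set 2) → VC-HIT  vc=[31, 22]
7: 0x2a (blk 10, set 2) → L1-HIT  vc=[31, 22]
8: 0x5f (blk 23, set 3) → MISS  vc=[31, 22, 11]
9: 0x28 (blk 10, set 2) → L1-HIT  vc=[31, 22, 11]
10: 0x7c (blk 31, set 3) → VC-HIT  vc=[23, 22, 11]
11: 0x28 (blk 10, set 2) → L1-HIT  vc=[23, 22, 11]
12: 0x5f (blk 23, set 3) → VC-HIT  vc=[31, 22, 11]
13: 0x2a (blk 10, set 2) → L1-HIT  vc=[31, 22, 11]

MISSES = 5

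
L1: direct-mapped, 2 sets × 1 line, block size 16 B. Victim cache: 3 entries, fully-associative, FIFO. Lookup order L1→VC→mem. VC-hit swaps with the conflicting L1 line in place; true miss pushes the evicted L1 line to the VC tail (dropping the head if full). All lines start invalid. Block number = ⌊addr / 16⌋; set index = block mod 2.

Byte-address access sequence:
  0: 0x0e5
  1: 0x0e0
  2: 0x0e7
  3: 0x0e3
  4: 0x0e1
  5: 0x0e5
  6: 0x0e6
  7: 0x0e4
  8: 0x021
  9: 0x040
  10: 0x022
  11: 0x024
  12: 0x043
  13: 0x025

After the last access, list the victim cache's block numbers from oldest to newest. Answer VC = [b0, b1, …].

0: 0xe5 (blk 14, set 0) → MISS  vc=[]
1: 0xe0 (blk 14, set 0) → L1-HIT  vc=[]
2: 0xe7 (blk 14, set 0) → L1-HIT  vc=[]
3: 0xe3 (blk 14, set 0) → L1-HIT  vc=[]
4: 0xe1 (blk 14, set 0) → L1-HIT  vc=[]
5: 0xe5 (blk 14, set 0) → L1-HIT  vc=[]
6: 0xe6 (blk 14, set 0) → L1-HIT  vc=[]
7: 0xe4 (blk 14, set 0) → L1-HIT  vc=[]
8: 0x21 (blk 2, set 0) → MISS  vc=[14]
9: 0x40 (blk 4, set 0) → MISS  vc=[14, 2]
10: 0x22 (blk 2, set 0) → VC-HIT  vc=[14, 4]
11: 0x24 (blk 2, set 0) → L1-HIT  vc=[14, 4]
12: 0x43 (blk 4, set 0) → VC-HIT  vc=[14, 2]
13: 0x25 (blk 2, set 0) → VC-HIT  vc=[14, 4]

VC = [14, 4]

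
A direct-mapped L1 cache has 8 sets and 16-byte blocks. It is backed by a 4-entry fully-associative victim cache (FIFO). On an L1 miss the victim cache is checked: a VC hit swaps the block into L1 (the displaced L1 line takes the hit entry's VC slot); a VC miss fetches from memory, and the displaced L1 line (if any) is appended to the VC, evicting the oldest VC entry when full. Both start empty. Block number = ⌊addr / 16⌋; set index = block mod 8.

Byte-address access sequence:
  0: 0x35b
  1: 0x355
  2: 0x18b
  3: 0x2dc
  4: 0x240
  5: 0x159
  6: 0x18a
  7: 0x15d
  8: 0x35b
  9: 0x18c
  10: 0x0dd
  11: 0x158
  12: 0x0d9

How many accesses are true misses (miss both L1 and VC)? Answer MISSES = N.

MISSES = 6

  [0] addr=0x35b blk=53 s=5: MISS | VC []
  [1] addr=0x355 blk=53 s=5: L1-HIT | VC []
  [2] addr=0x18b blk=24 s=0: MISS | VC []
  [3] addr=0x2dc blk=45 s=5: MISS | VC [53]
  [4] addr=0x240 blk=36 s=4: MISS | VC [53]
  [5] addr=0x159 blk=21 s=5: MISS | VC [53, 45]
  [6] addr=0x18a blk=24 s=0: L1-HIT | VC [53, 45]
  [7] addr=0x15d blk=21 s=5: L1-HIT | VC [53, 45]
  [8] addr=0x35b blk=53 s=5: VC-HIT | VC [21, 45]
  [9] addr=0x18c blk=24 s=0: L1-HIT | VC [21, 45]
  [10] addr=0xdd blk=13 s=5: MISS | VC [21, 45, 53]
  [11] addr=0x158 blk=21 s=5: VC-HIT | VC [13, 45, 53]
  [12] addr=0xd9 blk=13 s=5: VC-HIT | VC [21, 45, 53]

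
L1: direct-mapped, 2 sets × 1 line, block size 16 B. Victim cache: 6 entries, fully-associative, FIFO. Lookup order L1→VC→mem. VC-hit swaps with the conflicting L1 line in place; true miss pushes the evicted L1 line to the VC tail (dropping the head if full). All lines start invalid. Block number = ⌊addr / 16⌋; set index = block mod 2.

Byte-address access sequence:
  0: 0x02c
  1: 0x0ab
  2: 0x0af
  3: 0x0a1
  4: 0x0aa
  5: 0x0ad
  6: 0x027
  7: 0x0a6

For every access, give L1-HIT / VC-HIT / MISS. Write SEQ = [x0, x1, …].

SEQ = [MISS, MISS, L1-HIT, L1-HIT, L1-HIT, L1-HIT, VC-HIT, VC-HIT]

#0 0x2c→b2/s0 MISS; vc=[]
#1 0xab→b10/s0 MISS; vc=[2]
#2 0xaf→b10/s0 L1-HIT; vc=[2]
#3 0xa1→b10/s0 L1-HIT; vc=[2]
#4 0xaa→b10/s0 L1-HIT; vc=[2]
#5 0xad→b10/s0 L1-HIT; vc=[2]
#6 0x27→b2/s0 VC-HIT; vc=[10]
#7 0xa6→b10/s0 VC-HIT; vc=[2]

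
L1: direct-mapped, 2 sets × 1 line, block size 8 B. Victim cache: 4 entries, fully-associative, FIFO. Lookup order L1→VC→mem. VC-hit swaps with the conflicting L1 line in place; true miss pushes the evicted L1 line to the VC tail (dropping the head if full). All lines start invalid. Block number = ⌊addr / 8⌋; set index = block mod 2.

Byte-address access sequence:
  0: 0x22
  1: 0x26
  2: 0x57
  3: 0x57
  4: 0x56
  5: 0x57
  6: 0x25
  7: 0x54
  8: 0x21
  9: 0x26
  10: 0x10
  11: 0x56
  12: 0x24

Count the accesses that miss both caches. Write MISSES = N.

MISSES = 3

  [0] addr=0x22 blk=4 s=0: MISS | VC []
  [1] addr=0x26 blk=4 s=0: L1-HIT | VC []
  [2] addr=0x57 blk=10 s=0: MISS | VC [4]
  [3] addr=0x57 blk=10 s=0: L1-HIT | VC [4]
  [4] addr=0x56 blk=10 s=0: L1-HIT | VC [4]
  [5] addr=0x57 blk=10 s=0: L1-HIT | VC [4]
  [6] addr=0x25 blk=4 s=0: VC-HIT | VC [10]
  [7] addr=0x54 blk=10 s=0: VC-HIT | VC [4]
  [8] addr=0x21 blk=4 s=0: VC-HIT | VC [10]
  [9] addr=0x26 blk=4 s=0: L1-HIT | VC [10]
  [10] addr=0x10 blk=2 s=0: MISS | VC [10, 4]
  [11] addr=0x56 blk=10 s=0: VC-HIT | VC [2, 4]
  [12] addr=0x24 blk=4 s=0: VC-HIT | VC [2, 10]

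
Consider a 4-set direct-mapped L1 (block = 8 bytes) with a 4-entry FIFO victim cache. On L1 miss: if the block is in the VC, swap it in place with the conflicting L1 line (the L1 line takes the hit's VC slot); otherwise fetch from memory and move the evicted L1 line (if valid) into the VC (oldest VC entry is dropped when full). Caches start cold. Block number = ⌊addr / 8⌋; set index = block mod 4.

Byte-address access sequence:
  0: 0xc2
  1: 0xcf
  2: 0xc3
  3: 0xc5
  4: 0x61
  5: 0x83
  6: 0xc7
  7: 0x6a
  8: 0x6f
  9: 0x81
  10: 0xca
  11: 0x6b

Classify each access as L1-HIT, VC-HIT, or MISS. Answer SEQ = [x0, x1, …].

  [0] addr=0xc2 blk=24 s=0: MISS | VC []
  [1] addr=0xcf blk=25 s=1: MISS | VC []
  [2] addr=0xc3 blk=24 s=0: L1-HIT | VC []
  [3] addr=0xc5 blk=24 s=0: L1-HIT | VC []
  [4] addr=0x61 blk=12 s=0: MISS | VC [24]
  [5] addr=0x83 blk=16 s=0: MISS | VC [24, 12]
  [6] addr=0xc7 blk=24 s=0: VC-HIT | VC [16, 12]
  [7] addr=0x6a blk=13 s=1: MISS | VC [16, 12, 25]
  [8] addr=0x6f blk=13 s=1: L1-HIT | VC [16, 12, 25]
  [9] addr=0x81 blk=16 s=0: VC-HIT | VC [24, 12, 25]
  [10] addr=0xca blk=25 s=1: VC-HIT | VC [24, 12, 13]
  [11] addr=0x6b blk=13 s=1: VC-HIT | VC [24, 12, 25]

SEQ = [MISS, MISS, L1-HIT, L1-HIT, MISS, MISS, VC-HIT, MISS, L1-HIT, VC-HIT, VC-HIT, VC-HIT]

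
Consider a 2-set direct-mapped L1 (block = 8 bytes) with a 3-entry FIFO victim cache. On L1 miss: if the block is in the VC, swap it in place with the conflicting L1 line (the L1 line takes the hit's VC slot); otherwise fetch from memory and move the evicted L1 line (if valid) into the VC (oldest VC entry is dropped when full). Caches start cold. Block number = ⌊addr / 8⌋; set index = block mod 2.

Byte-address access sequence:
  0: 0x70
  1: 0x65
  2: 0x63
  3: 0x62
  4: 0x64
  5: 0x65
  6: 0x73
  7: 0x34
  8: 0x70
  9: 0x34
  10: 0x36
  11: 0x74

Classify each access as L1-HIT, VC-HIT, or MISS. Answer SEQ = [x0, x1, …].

SEQ = [MISS, MISS, L1-HIT, L1-HIT, L1-HIT, L1-HIT, VC-HIT, MISS, VC-HIT, VC-HIT, L1-HIT, VC-HIT]

#0 0x70→b14/s0 MISS; vc=[]
#1 0x65→b12/s0 MISS; vc=[14]
#2 0x63→b12/s0 L1-HIT; vc=[14]
#3 0x62→b12/s0 L1-HIT; vc=[14]
#4 0x64→b12/s0 L1-HIT; vc=[14]
#5 0x65→b12/s0 L1-HIT; vc=[14]
#6 0x73→b14/s0 VC-HIT; vc=[12]
#7 0x34→b6/s0 MISS; vc=[12,14]
#8 0x70→b14/s0 VC-HIT; vc=[12,6]
#9 0x34→b6/s0 VC-HIT; vc=[12,14]
#10 0x36→b6/s0 L1-HIT; vc=[12,14]
#11 0x74→b14/s0 VC-HIT; vc=[12,6]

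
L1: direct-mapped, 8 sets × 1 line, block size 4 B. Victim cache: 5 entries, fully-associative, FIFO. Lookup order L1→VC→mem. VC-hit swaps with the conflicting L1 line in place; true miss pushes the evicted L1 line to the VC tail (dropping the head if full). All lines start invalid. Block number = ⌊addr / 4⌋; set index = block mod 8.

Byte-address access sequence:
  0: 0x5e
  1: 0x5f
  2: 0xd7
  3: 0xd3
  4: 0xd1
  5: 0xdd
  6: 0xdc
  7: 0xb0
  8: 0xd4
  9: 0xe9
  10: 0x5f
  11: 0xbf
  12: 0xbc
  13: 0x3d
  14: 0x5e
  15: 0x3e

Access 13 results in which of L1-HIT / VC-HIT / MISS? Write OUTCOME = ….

OUTCOME = MISS

  [0] addr=0x5e blk=23 s=7: MISS | VC []
  [1] addr=0x5f blk=23 s=7: L1-HIT | VC []
  [2] addr=0xd7 blk=53 s=5: MISS | VC []
  [3] addr=0xd3 blk=52 s=4: MISS | VC []
  [4] addr=0xd1 blk=52 s=4: L1-HIT | VC []
  [5] addr=0xdd blk=55 s=7: MISS | VC [23]
  [6] addr=0xdc blk=55 s=7: L1-HIT | VC [23]
  [7] addr=0xb0 blk=44 s=4: MISS | VC [23, 52]
  [8] addr=0xd4 blk=53 s=5: L1-HIT | VC [23, 52]
  [9] addr=0xe9 blk=58 s=2: MISS | VC [23, 52]
  [10] addr=0x5f blk=23 s=7: VC-HIT | VC [55, 52]
  [11] addr=0xbf blk=47 s=7: MISS | VC [55, 52, 23]
  [12] addr=0xbc blk=47 s=7: L1-HIT | VC [55, 52, 23]
  [13] addr=0x3d blk=15 s=7: MISS | VC [55, 52, 23, 47]
  [14] addr=0x5e blk=23 s=7: VC-HIT | VC [55, 52, 15, 47]
  [15] addr=0x3e blk=15 s=7: VC-HIT | VC [55, 52, 23, 47]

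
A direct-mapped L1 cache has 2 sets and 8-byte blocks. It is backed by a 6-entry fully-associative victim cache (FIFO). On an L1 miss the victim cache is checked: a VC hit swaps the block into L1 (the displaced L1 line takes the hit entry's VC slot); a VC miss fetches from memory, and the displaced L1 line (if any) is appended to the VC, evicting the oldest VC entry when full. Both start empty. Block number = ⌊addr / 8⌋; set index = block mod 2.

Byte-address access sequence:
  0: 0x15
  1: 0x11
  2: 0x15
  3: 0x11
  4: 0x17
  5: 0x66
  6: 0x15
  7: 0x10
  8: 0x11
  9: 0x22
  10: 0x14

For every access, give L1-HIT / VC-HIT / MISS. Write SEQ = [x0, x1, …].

  [0] addr=0x15 blk=2 s=0: MISS | VC []
  [1] addr=0x11 blk=2 s=0: L1-HIT | VC []
  [2] addr=0x15 blk=2 s=0: L1-HIT | VC []
  [3] addr=0x11 blk=2 s=0: L1-HIT | VC []
  [4] addr=0x17 blk=2 s=0: L1-HIT | VC []
  [5] addr=0x66 blk=12 s=0: MISS | VC [2]
  [6] addr=0x15 blk=2 s=0: VC-HIT | VC [12]
  [7] addr=0x10 blk=2 s=0: L1-HIT | VC [12]
  [8] addr=0x11 blk=2 s=0: L1-HIT | VC [12]
  [9] addr=0x22 blk=4 s=0: MISS | VC [12, 2]
  [10] addr=0x14 blk=2 s=0: VC-HIT | VC [12, 4]

SEQ = [MISS, L1-HIT, L1-HIT, L1-HIT, L1-HIT, MISS, VC-HIT, L1-HIT, L1-HIT, MISS, VC-HIT]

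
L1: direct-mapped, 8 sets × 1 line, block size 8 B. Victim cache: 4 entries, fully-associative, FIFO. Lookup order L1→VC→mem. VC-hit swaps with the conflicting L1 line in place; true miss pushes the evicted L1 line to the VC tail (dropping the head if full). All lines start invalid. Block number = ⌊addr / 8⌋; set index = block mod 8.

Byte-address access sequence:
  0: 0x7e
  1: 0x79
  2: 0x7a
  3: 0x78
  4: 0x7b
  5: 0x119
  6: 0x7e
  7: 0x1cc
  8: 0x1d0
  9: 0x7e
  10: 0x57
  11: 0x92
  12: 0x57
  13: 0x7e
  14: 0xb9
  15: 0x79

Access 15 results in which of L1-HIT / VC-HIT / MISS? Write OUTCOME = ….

  [0] addr=0x7e blk=15 s=7: MISS | VC []
  [1] addr=0x79 blk=15 s=7: L1-HIT | VC []
  [2] addr=0x7a blk=15 s=7: L1-HIT | VC []
  [3] addr=0x78 blk=15 s=7: L1-HIT | VC []
  [4] addr=0x7b blk=15 s=7: L1-HIT | VC []
  [5] addr=0x119 blk=35 s=3: MISS | VC []
  [6] addr=0x7e blk=15 s=7: L1-HIT | VC []
  [7] addr=0x1cc blk=57 s=1: MISS | VC []
  [8] addr=0x1d0 blk=58 s=2: MISS | VC []
  [9] addr=0x7e blk=15 s=7: L1-HIT | VC []
  [10] addr=0x57 blk=10 s=2: MISS | VC [58]
  [11] addr=0x92 blk=18 s=2: MISS | VC [58, 10]
  [12] addr=0x57 blk=10 s=2: VC-HIT | VC [58, 18]
  [13] addr=0x7e blk=15 s=7: L1-HIT | VC [58, 18]
  [14] addr=0xb9 blk=23 s=7: MISS | VC [58, 18, 15]
  [15] addr=0x79 blk=15 s=7: VC-HIT | VC [58, 18, 23]

OUTCOME = VC-HIT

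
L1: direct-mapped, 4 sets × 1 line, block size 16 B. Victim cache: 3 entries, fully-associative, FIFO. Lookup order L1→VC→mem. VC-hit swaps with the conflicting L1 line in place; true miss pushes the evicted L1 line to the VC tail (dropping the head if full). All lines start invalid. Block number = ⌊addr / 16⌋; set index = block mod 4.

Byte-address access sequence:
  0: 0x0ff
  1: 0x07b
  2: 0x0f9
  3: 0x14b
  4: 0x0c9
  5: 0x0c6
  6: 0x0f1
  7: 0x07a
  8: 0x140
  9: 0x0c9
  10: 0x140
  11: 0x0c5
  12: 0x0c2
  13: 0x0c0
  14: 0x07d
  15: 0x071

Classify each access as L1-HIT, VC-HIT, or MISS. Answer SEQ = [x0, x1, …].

#0 0xff→b15/s3 MISS; vc=[]
#1 0x7b→b7/s3 MISS; vc=[15]
#2 0xf9→b15/s3 VC-HIT; vc=[7]
#3 0x14b→b20/s0 MISS; vc=[7]
#4 0xc9→b12/s0 MISS; vc=[7,20]
#5 0xc6→b12/s0 L1-HIT; vc=[7,20]
#6 0xf1→b15/s3 L1-HIT; vc=[7,20]
#7 0x7a→b7/s3 VC-HIT; vc=[15,20]
#8 0x140→b20/s0 VC-HIT; vc=[15,12]
#9 0xc9→b12/s0 VC-HIT; vc=[15,20]
#10 0x140→b20/s0 VC-HIT; vc=[15,12]
#11 0xc5→b12/s0 VC-HIT; vc=[15,20]
#12 0xc2→b12/s0 L1-HIT; vc=[15,20]
#13 0xc0→b12/s0 L1-HIT; vc=[15,20]
#14 0x7d→b7/s3 L1-HIT; vc=[15,20]
#15 0x71→b7/s3 L1-HIT; vc=[15,20]

SEQ = [MISS, MISS, VC-HIT, MISS, MISS, L1-HIT, L1-HIT, VC-HIT, VC-HIT, VC-HIT, VC-HIT, VC-HIT, L1-HIT, L1-HIT, L1-HIT, L1-HIT]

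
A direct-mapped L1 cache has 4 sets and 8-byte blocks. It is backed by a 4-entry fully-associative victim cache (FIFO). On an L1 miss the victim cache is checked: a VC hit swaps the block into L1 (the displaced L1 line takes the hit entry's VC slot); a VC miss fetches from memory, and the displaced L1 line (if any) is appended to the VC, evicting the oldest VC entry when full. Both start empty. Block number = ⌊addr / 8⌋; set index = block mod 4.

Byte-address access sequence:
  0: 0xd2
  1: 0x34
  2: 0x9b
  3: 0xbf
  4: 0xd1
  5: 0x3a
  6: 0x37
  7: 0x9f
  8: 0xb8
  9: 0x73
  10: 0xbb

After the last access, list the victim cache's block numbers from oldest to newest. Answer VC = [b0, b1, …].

VC = [26, 7, 19, 6]

0: 0xd2 (blk 26, set 2) → MISS  vc=[]
1: 0x34 (blk 6, set 2) → MISS  vc=[26]
2: 0x9b (blk 19, set 3) → MISS  vc=[26]
3: 0xbf (blk 23, set 3) → MISS  vc=[26, 19]
4: 0xd1 (blk 26, set 2) → VC-HIT  vc=[6, 19]
5: 0x3a (blk 7, set 3) → MISS  vc=[6, 19, 23]
6: 0x37 (blk 6, set 2) → VC-HIT  vc=[26, 19, 23]
7: 0x9f (blk 19, set 3) → VC-HIT  vc=[26, 7, 23]
8: 0xb8 (blk 23, set 3) → VC-HIT  vc=[26, 7, 19]
9: 0x73 (blk 14, set 2) → MISS  vc=[26, 7, 19, 6]
10: 0xbb (blk 23, set 3) → L1-HIT  vc=[26, 7, 19, 6]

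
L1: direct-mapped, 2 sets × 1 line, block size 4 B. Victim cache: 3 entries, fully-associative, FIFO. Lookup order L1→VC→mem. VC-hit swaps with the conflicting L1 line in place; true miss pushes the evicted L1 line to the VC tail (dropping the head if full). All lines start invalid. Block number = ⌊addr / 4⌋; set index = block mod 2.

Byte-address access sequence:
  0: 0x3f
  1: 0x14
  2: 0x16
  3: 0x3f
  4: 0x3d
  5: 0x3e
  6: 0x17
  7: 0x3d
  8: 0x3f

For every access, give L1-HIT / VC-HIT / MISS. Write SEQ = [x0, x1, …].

SEQ = [MISS, MISS, L1-HIT, VC-HIT, L1-HIT, L1-HIT, VC-HIT, VC-HIT, L1-HIT]

0: 0x3f (blk 15, set 1) → MISS  vc=[]
1: 0x14 (blk 5, set 1) → MISS  vc=[15]
2: 0x16 (blk 5, set 1) → L1-HIT  vc=[15]
3: 0x3f (blk 15, set 1) → VC-HIT  vc=[5]
4: 0x3d (blk 15, set 1) → L1-HIT  vc=[5]
5: 0x3e (blk 15, set 1) → L1-HIT  vc=[5]
6: 0x17 (blk 5, set 1) → VC-HIT  vc=[15]
7: 0x3d (blk 15, set 1) → VC-HIT  vc=[5]
8: 0x3f (blk 15, set 1) → L1-HIT  vc=[5]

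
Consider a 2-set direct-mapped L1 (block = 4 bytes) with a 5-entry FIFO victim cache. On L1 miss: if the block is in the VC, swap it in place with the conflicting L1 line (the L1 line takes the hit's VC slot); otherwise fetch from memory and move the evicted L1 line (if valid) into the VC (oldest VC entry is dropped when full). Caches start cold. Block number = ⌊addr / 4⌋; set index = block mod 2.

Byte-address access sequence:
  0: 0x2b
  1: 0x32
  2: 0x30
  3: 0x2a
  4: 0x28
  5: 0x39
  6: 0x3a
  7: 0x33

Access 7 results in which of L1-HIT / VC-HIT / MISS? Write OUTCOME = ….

  [0] addr=0x2b blk=10 s=0: MISS | VC []
  [1] addr=0x32 blk=12 s=0: MISS | VC [10]
  [2] addr=0x30 blk=12 s=0: L1-HIT | VC [10]
  [3] addr=0x2a blk=10 s=0: VC-HIT | VC [12]
  [4] addr=0x28 blk=10 s=0: L1-HIT | VC [12]
  [5] addr=0x39 blk=14 s=0: MISS | VC [12, 10]
  [6] addr=0x3a blk=14 s=0: L1-HIT | VC [12, 10]
  [7] addr=0x33 blk=12 s=0: VC-HIT | VC [14, 10]

OUTCOME = VC-HIT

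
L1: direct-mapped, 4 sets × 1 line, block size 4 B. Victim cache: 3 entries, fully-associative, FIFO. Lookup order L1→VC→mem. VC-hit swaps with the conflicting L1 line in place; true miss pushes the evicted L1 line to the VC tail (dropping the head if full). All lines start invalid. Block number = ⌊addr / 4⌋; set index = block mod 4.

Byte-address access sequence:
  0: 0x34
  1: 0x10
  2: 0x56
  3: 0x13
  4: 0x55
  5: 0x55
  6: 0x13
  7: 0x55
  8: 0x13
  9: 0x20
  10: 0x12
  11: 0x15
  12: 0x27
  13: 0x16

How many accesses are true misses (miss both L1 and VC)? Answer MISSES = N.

MISSES = 6

  [0] addr=0x34 blk=13 s=1: MISS | VC []
  [1] addr=0x10 blk=4 s=0: MISS | VC []
  [2] addr=0x56 blk=21 s=1: MISS | VC [13]
  [3] addr=0x13 blk=4 s=0: L1-HIT | VC [13]
  [4] addr=0x55 blk=21 s=1: L1-HIT | VC [13]
  [5] addr=0x55 blk=21 s=1: L1-HIT | VC [13]
  [6] addr=0x13 blk=4 s=0: L1-HIT | VC [13]
  [7] addr=0x55 blk=21 s=1: L1-HIT | VC [13]
  [8] addr=0x13 blk=4 s=0: L1-HIT | VC [13]
  [9] addr=0x20 blk=8 s=0: MISS | VC [13, 4]
  [10] addr=0x12 blk=4 s=0: VC-HIT | VC [13, 8]
  [11] addr=0x15 blk=5 s=1: MISS | VC [13, 8, 21]
  [12] addr=0x27 blk=9 s=1: MISS | VC [8, 21, 5]
  [13] addr=0x16 blk=5 s=1: VC-HIT | VC [8, 21, 9]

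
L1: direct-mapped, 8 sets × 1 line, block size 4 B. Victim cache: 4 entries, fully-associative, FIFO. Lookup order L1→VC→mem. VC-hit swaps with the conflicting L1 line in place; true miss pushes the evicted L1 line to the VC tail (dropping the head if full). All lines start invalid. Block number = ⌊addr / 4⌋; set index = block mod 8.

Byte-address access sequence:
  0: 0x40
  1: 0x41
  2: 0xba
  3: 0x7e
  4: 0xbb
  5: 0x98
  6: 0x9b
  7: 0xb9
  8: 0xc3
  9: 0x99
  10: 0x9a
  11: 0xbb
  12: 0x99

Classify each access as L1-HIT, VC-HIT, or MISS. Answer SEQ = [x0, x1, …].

#0 0x40→b16/s0 MISS; vc=[]
#1 0x41→b16/s0 L1-HIT; vc=[]
#2 0xba→b46/s6 MISS; vc=[]
#3 0x7e→b31/s7 MISS; vc=[]
#4 0xbb→b46/s6 L1-HIT; vc=[]
#5 0x98→b38/s6 MISS; vc=[46]
#6 0x9b→b38/s6 L1-HIT; vc=[46]
#7 0xb9→b46/s6 VC-HIT; vc=[38]
#8 0xc3→b48/s0 MISS; vc=[38,16]
#9 0x99→b38/s6 VC-HIT; vc=[46,16]
#10 0x9a→b38/s6 L1-HIT; vc=[46,16]
#11 0xbb→b46/s6 VC-HIT; vc=[38,16]
#12 0x99→b38/s6 VC-HIT; vc=[46,16]

SEQ = [MISS, L1-HIT, MISS, MISS, L1-HIT, MISS, L1-HIT, VC-HIT, MISS, VC-HIT, L1-HIT, VC-HIT, VC-HIT]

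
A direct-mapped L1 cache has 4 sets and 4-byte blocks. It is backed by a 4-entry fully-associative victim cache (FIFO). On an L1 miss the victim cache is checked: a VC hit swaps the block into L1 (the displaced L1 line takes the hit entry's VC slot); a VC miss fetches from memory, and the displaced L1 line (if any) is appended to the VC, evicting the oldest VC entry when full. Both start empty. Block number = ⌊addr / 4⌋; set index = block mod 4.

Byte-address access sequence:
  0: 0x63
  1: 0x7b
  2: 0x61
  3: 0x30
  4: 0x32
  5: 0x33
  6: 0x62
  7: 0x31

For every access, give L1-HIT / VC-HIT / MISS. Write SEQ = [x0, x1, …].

SEQ = [MISS, MISS, L1-HIT, MISS, L1-HIT, L1-HIT, VC-HIT, VC-HIT]

0: 0x63 (blk 24, set 0) → MISS  vc=[]
1: 0x7b (blk 30, set 2) → MISS  vc=[]
2: 0x61 (blk 24, set 0) → L1-HIT  vc=[]
3: 0x30 (blk 12, set 0) → MISS  vc=[24]
4: 0x32 (blk 12, set 0) → L1-HIT  vc=[24]
5: 0x33 (blk 12, set 0) → L1-HIT  vc=[24]
6: 0x62 (blk 24, set 0) → VC-HIT  vc=[12]
7: 0x31 (blk 12, set 0) → VC-HIT  vc=[24]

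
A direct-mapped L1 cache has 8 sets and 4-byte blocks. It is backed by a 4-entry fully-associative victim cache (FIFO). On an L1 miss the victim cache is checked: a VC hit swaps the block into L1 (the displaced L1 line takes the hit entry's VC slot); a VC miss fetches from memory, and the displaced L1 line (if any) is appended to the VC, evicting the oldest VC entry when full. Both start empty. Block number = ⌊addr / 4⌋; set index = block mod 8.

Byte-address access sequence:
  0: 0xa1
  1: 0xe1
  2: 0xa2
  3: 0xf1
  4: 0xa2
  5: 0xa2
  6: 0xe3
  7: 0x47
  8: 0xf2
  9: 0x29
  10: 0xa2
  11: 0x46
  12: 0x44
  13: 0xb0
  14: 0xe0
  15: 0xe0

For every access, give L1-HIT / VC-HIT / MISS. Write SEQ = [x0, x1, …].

SEQ = [MISS, MISS, VC-HIT, MISS, L1-HIT, L1-HIT, VC-HIT, MISS, L1-HIT, MISS, VC-HIT, L1-HIT, L1-HIT, MISS, VC-HIT, L1-HIT]

  [0] addr=0xa1 blk=40 s=0: MISS | VC []
  [1] addr=0xe1 blk=56 s=0: MISS | VC [40]
  [2] addr=0xa2 blk=40 s=0: VC-HIT | VC [56]
  [3] addr=0xf1 blk=60 s=4: MISS | VC [56]
  [4] addr=0xa2 blk=40 s=0: L1-HIT | VC [56]
  [5] addr=0xa2 blk=40 s=0: L1-HIT | VC [56]
  [6] addr=0xe3 blk=56 s=0: VC-HIT | VC [40]
  [7] addr=0x47 blk=17 s=1: MISS | VC [40]
  [8] addr=0xf2 blk=60 s=4: L1-HIT | VC [40]
  [9] addr=0x29 blk=10 s=2: MISS | VC [40]
  [10] addr=0xa2 blk=40 s=0: VC-HIT | VC [56]
  [11] addr=0x46 blk=17 s=1: L1-HIT | VC [56]
  [12] addr=0x44 blk=17 s=1: L1-HIT | VC [56]
  [13] addr=0xb0 blk=44 s=4: MISS | VC [56, 60]
  [14] addr=0xe0 blk=56 s=0: VC-HIT | VC [40, 60]
  [15] addr=0xe0 blk=56 s=0: L1-HIT | VC [40, 60]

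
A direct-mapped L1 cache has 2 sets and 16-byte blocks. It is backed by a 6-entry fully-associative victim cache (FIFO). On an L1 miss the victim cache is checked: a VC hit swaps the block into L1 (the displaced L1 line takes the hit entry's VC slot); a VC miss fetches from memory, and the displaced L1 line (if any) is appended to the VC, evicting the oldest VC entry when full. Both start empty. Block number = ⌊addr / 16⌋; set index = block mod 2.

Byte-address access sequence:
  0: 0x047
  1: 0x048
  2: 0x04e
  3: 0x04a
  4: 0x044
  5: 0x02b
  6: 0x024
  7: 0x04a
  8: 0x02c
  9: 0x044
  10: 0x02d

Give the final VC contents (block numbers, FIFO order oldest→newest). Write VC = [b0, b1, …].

VC = [4]

#0 0x47→b4/s0 MISS; vc=[]
#1 0x48→b4/s0 L1-HIT; vc=[]
#2 0x4e→b4/s0 L1-HIT; vc=[]
#3 0x4a→b4/s0 L1-HIT; vc=[]
#4 0x44→b4/s0 L1-HIT; vc=[]
#5 0x2b→b2/s0 MISS; vc=[4]
#6 0x24→b2/s0 L1-HIT; vc=[4]
#7 0x4a→b4/s0 VC-HIT; vc=[2]
#8 0x2c→b2/s0 VC-HIT; vc=[4]
#9 0x44→b4/s0 VC-HIT; vc=[2]
#10 0x2d→b2/s0 VC-HIT; vc=[4]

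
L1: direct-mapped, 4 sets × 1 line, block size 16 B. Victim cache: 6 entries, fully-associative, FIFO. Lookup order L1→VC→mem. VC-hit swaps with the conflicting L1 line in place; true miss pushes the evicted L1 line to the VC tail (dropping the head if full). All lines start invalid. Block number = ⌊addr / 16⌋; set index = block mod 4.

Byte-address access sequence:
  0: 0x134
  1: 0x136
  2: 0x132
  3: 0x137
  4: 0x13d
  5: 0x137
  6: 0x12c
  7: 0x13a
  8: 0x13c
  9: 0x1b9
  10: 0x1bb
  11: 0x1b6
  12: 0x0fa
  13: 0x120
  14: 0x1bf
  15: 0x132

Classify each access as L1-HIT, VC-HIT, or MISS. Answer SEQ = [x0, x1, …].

  [0] addr=0x134 blk=19 s=3: MISS | VC []
  [1] addr=0x136 blk=19 s=3: L1-HIT | VC []
  [2] addr=0x132 blk=19 s=3: L1-HIT | VC []
  [3] addr=0x137 blk=19 s=3: L1-HIT | VC []
  [4] addr=0x13d blk=19 s=3: L1-HIT | VC []
  [5] addr=0x137 blk=19 s=3: L1-HIT | VC []
  [6] addr=0x12c blk=18 s=2: MISS | VC []
  [7] addr=0x13a blk=19 s=3: L1-HIT | VC []
  [8] addr=0x13c blk=19 s=3: L1-HIT | VC []
  [9] addr=0x1b9 blk=27 s=3: MISS | VC [19]
  [10] addr=0x1bb blk=27 s=3: L1-HIT | VC [19]
  [11] addr=0x1b6 blk=27 s=3: L1-HIT | VC [19]
  [12] addr=0xfa blk=15 s=3: MISS | VC [19, 27]
  [13] addr=0x120 blk=18 s=2: L1-HIT | VC [19, 27]
  [14] addr=0x1bf blk=27 s=3: VC-HIT | VC [19, 15]
  [15] addr=0x132 blk=19 s=3: VC-HIT | VC [27, 15]

SEQ = [MISS, L1-HIT, L1-HIT, L1-HIT, L1-HIT, L1-HIT, MISS, L1-HIT, L1-HIT, MISS, L1-HIT, L1-HIT, MISS, L1-HIT, VC-HIT, VC-HIT]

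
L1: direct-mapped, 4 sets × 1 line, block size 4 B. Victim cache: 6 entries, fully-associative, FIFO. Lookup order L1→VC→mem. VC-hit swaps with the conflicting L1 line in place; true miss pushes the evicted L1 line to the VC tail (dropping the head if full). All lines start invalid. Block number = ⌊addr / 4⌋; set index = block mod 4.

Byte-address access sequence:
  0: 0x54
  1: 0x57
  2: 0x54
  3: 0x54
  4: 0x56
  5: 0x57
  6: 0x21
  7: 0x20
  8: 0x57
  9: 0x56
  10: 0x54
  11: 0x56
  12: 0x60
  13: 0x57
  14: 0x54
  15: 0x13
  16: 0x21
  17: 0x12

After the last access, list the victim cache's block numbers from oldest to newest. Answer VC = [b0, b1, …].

#0 0x54→b21/s1 MISS; vc=[]
#1 0x57→b21/s1 L1-HIT; vc=[]
#2 0x54→b21/s1 L1-HIT; vc=[]
#3 0x54→b21/s1 L1-HIT; vc=[]
#4 0x56→b21/s1 L1-HIT; vc=[]
#5 0x57→b21/s1 L1-HIT; vc=[]
#6 0x21→b8/s0 MISS; vc=[]
#7 0x20→b8/s0 L1-HIT; vc=[]
#8 0x57→b21/s1 L1-HIT; vc=[]
#9 0x56→b21/s1 L1-HIT; vc=[]
#10 0x54→b21/s1 L1-HIT; vc=[]
#11 0x56→b21/s1 L1-HIT; vc=[]
#12 0x60→b24/s0 MISS; vc=[8]
#13 0x57→b21/s1 L1-HIT; vc=[8]
#14 0x54→b21/s1 L1-HIT; vc=[8]
#15 0x13→b4/s0 MISS; vc=[8,24]
#16 0x21→b8/s0 VC-HIT; vc=[4,24]
#17 0x12→b4/s0 VC-HIT; vc=[8,24]

VC = [8, 24]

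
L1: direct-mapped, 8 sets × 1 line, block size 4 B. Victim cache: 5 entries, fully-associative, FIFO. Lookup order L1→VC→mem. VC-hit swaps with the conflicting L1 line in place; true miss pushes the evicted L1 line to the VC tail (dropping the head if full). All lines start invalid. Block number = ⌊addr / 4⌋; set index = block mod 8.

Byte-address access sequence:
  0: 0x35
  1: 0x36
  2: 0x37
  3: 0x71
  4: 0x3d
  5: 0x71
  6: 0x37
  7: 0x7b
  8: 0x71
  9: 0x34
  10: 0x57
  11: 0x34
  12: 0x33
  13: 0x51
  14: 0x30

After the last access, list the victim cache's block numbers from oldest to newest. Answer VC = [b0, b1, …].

VC = [21, 28, 20]

0: 0x35 (blk 13, set 5) → MISS  vc=[]
1: 0x36 (blk 13, set 5) → L1-HIT  vc=[]
2: 0x37 (blk 13, set 5) → L1-HIT  vc=[]
3: 0x71 (blk 28, set 4) → MISS  vc=[]
4: 0x3d (blk 15, set 7) → MISS  vc=[]
5: 0x71 (blk 28, set 4) → L1-HIT  vc=[]
6: 0x37 (blk 13, set 5) → L1-HIT  vc=[]
7: 0x7b (blk 30, set 6) → MISS  vc=[]
8: 0x71 (blk 28, set 4) → L1-HIT  vc=[]
9: 0x34 (blk 13, set 5) → L1-HIT  vc=[]
10: 0x57 (blk 21, set 5) → MISS  vc=[13]
11: 0x34 (blk 13, set 5) → VC-HIT  vc=[21]
12: 0x33 (blk 12, set 4) → MISS  vc=[21, 28]
13: 0x51 (blk 20, set 4) → MISS  vc=[21, 28, 12]
14: 0x30 (blk 12, set 4) → VC-HIT  vc=[21, 28, 20]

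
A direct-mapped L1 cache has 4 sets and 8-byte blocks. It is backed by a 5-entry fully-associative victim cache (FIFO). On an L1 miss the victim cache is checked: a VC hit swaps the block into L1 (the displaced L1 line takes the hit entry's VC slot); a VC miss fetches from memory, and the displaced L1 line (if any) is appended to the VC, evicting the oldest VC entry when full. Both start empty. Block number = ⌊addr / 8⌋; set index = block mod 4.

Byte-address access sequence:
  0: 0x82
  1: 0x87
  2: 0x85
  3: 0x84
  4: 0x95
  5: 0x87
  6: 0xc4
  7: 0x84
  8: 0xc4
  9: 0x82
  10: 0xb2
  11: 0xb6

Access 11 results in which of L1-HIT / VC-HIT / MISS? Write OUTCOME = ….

#0 0x82→b16/s0 MISS; vc=[]
#1 0x87→b16/s0 L1-HIT; vc=[]
#2 0x85→b16/s0 L1-HIT; vc=[]
#3 0x84→b16/s0 L1-HIT; vc=[]
#4 0x95→b18/s2 MISS; vc=[]
#5 0x87→b16/s0 L1-HIT; vc=[]
#6 0xc4→b24/s0 MISS; vc=[16]
#7 0x84→b16/s0 VC-HIT; vc=[24]
#8 0xc4→b24/s0 VC-HIT; vc=[16]
#9 0x82→b16/s0 VC-HIT; vc=[24]
#10 0xb2→b22/s2 MISS; vc=[24,18]
#11 0xb6→b22/s2 L1-HIT; vc=[24,18]

OUTCOME = L1-HIT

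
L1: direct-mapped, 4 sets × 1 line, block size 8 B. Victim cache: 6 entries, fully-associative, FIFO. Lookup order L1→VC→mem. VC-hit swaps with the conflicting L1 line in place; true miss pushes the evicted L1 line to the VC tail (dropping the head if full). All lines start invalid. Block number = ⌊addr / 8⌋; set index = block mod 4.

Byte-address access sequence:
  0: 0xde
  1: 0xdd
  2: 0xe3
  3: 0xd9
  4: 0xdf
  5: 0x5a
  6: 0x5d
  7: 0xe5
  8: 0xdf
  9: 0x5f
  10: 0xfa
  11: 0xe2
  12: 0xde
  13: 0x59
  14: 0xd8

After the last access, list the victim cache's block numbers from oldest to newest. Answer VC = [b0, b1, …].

0: 0xde (blk 27, set 3) → MISS  vc=[]
1: 0xdd (blk 27, set 3) → L1-HIT  vc=[]
2: 0xe3 (blk 28, set 0) → MISS  vc=[]
3: 0xd9 (blk 27, set 3) → L1-HIT  vc=[]
4: 0xdf (blk 27, set 3) → L1-HIT  vc=[]
5: 0x5a (blk 11, set 3) → MISS  vc=[27]
6: 0x5d (blk 11, set 3) → L1-HIT  vc=[27]
7: 0xe5 (blk 28, set 0) → L1-HIT  vc=[27]
8: 0xdf (blk 27, set 3) → VC-HIT  vc=[11]
9: 0x5f (blk 11, set 3) → VC-HIT  vc=[27]
10: 0xfa (blk 31, set 3) → MISS  vc=[27, 11]
11: 0xe2 (blk 28, set 0) → L1-HIT  vc=[27, 11]
12: 0xde (blk 27, set 3) → VC-HIT  vc=[31, 11]
13: 0x59 (blk 11, set 3) → VC-HIT  vc=[31, 27]
14: 0xd8 (blk 27, set 3) → VC-HIT  vc=[31, 11]

VC = [31, 11]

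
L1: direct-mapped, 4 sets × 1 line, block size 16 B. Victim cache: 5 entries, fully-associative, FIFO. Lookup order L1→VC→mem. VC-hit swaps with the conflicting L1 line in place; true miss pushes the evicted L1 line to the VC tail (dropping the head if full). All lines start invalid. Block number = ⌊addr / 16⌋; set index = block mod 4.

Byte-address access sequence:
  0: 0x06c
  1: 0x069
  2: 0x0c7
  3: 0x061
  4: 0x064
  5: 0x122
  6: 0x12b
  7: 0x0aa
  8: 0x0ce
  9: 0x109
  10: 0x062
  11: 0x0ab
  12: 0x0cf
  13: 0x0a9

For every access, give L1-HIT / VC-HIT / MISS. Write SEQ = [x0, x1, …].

SEQ = [MISS, L1-HIT, MISS, L1-HIT, L1-HIT, MISS, L1-HIT, MISS, L1-HIT, MISS, VC-HIT, VC-HIT, VC-HIT, L1-HIT]

0: 0x6c (blk 6, set 2) → MISS  vc=[]
1: 0x69 (blk 6, set 2) → L1-HIT  vc=[]
2: 0xc7 (blk 12, set 0) → MISS  vc=[]
3: 0x61 (blk 6, set 2) → L1-HIT  vc=[]
4: 0x64 (blk 6, set 2) → L1-HIT  vc=[]
5: 0x122 (blk 18, set 2) → MISS  vc=[6]
6: 0x12b (blk 18, set 2) → L1-HIT  vc=[6]
7: 0xaa (blk 10, set 2) → MISS  vc=[6, 18]
8: 0xce (blk 12, set 0) → L1-HIT  vc=[6, 18]
9: 0x109 (blk 16, set 0) → MISS  vc=[6, 18, 12]
10: 0x62 (blk 6, set 2) → VC-HIT  vc=[10, 18, 12]
11: 0xab (blk 10, set 2) → VC-HIT  vc=[6, 18, 12]
12: 0xcf (blk 12, set 0) → VC-HIT  vc=[6, 18, 16]
13: 0xa9 (blk 10, set 2) → L1-HIT  vc=[6, 18, 16]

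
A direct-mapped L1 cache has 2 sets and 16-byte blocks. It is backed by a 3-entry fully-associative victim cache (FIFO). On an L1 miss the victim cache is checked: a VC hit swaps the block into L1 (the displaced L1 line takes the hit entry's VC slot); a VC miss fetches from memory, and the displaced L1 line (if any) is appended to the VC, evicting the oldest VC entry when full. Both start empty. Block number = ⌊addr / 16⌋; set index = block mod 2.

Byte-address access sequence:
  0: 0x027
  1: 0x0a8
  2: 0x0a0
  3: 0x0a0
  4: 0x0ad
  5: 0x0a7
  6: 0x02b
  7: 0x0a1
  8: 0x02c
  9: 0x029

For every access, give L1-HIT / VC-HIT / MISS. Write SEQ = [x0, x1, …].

0: 0x27 (blk 2, set 0) → MISS  vc=[]
1: 0xa8 (blk 10, set 0) → MISS  vc=[2]
2: 0xa0 (blk 10, set 0) → L1-HIT  vc=[2]
3: 0xa0 (blk 10, set 0) → L1-HIT  vc=[2]
4: 0xad (blk 10, set 0) → L1-HIT  vc=[2]
5: 0xa7 (blk 10, set 0) → L1-HIT  vc=[2]
6: 0x2b (blk 2, set 0) → VC-HIT  vc=[10]
7: 0xa1 (blk 10, set 0) → VC-HIT  vc=[2]
8: 0x2c (blk 2, set 0) → VC-HIT  vc=[10]
9: 0x29 (blk 2, set 0) → L1-HIT  vc=[10]

SEQ = [MISS, MISS, L1-HIT, L1-HIT, L1-HIT, L1-HIT, VC-HIT, VC-HIT, VC-HIT, L1-HIT]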